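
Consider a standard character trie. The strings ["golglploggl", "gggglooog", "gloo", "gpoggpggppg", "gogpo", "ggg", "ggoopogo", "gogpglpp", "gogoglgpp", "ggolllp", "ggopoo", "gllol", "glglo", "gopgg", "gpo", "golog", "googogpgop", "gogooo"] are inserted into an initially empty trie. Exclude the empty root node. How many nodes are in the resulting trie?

79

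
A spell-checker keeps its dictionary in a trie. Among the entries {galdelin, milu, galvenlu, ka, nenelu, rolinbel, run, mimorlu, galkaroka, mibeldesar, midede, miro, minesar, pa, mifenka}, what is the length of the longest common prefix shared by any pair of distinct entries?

3

The deepest shared node is where two words last agree before diverging.
"galdelin" and "galkaroka" agree on "gal" (3 characters) before diverging; nothing deeper is shared.
Longest shared-prefix length: 3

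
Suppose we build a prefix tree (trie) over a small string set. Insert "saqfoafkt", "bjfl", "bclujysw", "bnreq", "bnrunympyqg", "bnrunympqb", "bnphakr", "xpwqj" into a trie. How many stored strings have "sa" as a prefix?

Filter for entries beginning with "sa":
Matches: "saqfoafkt"
Count: 1

1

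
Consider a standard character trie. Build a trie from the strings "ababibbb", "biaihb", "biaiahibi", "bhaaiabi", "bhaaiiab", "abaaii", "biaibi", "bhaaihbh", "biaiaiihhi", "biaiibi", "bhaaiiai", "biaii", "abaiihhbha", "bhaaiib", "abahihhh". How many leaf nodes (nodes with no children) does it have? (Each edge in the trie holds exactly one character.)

A leaf is a node with no children — equivalently, the end of a word that is not a proper prefix of any other stored word.
Those words: "abaaii", "ababibbb", "abahihhh", "abaiihhbha", "bhaaiabi", "bhaaihbh", "bhaaiiab", "bhaaiiai", "bhaaiib", "biaiahibi", "biaiaiihhi", "biaibi", "biaihb", "biaiibi"
Leaf count: 14

14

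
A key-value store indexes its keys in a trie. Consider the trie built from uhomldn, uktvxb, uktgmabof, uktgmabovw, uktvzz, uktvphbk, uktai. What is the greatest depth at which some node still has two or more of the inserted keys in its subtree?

8

Look for the deepest trie node that still has at least two words in its subtree.
e.g. "uktgmabof" and "uktgmabovw" share the prefix "uktgmabo" of length 8; no pair shares a longer one.
Longest shared-prefix length: 8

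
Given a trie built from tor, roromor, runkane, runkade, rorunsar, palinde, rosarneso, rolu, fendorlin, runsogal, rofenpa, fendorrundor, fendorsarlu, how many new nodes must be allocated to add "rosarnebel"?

Walking "rosarnebel" from the root, the first 7 characters ("rosarne") follow existing edges; "b" is the first miss.
So 10 − 7 = 3 new nodes.

3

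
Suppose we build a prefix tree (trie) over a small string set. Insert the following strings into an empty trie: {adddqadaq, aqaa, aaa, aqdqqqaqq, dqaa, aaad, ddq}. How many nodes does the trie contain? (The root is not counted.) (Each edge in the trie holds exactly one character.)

Trie structure (* marks end of a word):
(root)
├─ a
│  ├─ a
│  │  └─ a *
│  │     └─ d *
│  ├─ d
│  │  └─ d
│  │     └─ d
│  │        └─ q
│  │           └─ a
│  │              └─ d
│  │                 └─ a
│  │                    └─ q *
│  └─ q
│     ├─ a
│     │  └─ a *
│     └─ d
│        └─ q
│           └─ q
│              └─ q
│                 └─ a
│                    └─ q
│                       └─ q *
└─ d
   ├─ d
   │  └─ q *
   └─ q
      └─ a
         └─ a *
Counting every labelled node above: 28.

28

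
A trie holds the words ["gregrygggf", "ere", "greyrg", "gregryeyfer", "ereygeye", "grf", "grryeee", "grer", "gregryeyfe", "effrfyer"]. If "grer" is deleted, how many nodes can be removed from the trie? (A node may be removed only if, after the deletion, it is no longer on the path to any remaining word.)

Walk "grer" from the leaf back toward the root, removing each node that no remaining word uses.
The suffix "r" (1 node) is used only by "grer"; the node for "gre" still has the child "g", so pruning stops there.
Nodes removed: 1

1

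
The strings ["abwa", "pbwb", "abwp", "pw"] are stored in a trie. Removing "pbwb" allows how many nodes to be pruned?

3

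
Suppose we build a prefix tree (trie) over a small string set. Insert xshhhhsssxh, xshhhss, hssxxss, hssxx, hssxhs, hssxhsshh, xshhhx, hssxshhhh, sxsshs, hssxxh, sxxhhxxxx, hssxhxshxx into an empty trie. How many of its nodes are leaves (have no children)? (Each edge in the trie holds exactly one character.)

10

A leaf is a node with no children — equivalently, the end of a word that is not a proper prefix of any other stored word.
Those words: "hssxhsshh", "hssxhxshxx", "hssxshhhh", "hssxxh", "hssxxss", "sxsshs", "sxxhhxxxx", "xshhhhsssxh", "xshhhss", "xshhhx"
Leaf count: 10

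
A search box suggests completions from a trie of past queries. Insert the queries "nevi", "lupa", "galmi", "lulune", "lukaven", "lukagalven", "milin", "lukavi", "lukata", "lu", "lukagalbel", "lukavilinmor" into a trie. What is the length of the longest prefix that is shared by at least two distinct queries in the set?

Equivalently: take the maximum, over all pairs, of their longest common prefix length.
"lukagalbel" and "lukagalven" agree on "lukagal" (7 characters) before diverging; nothing deeper is shared.
Longest shared-prefix length: 7

7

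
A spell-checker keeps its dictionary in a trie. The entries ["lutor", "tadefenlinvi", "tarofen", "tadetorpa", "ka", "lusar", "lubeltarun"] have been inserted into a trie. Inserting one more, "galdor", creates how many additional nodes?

Nothing in the trie begins with "g"; the whole of "galdor" is new.
6 − 0 = 6 new nodes.

6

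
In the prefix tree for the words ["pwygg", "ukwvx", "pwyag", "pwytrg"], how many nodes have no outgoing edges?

4

Leaves are exactly the stored words that no other stored word extends.
Those words: "pwyag", "pwygg", "pwytrg", "ukwvx"
Leaf count: 4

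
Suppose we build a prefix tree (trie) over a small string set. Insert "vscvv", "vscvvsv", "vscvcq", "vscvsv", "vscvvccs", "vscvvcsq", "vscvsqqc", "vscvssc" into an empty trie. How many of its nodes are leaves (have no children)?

Leaves are exactly the stored words that no other stored word extends.
Those words: "vscvcq", "vscvsqqc", "vscvssc", "vscvsv", "vscvvccs", "vscvvcsq", "vscvvsv"
Leaf count: 7

7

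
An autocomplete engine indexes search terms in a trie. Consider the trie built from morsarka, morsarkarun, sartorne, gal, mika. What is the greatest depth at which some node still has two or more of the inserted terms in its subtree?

8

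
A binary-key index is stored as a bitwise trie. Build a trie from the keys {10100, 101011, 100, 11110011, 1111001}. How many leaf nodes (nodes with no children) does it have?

4

Leaves are exactly the stored words that no other stored word extends.
Those words: "100", "10100", "101011", "11110011"
Leaf count: 4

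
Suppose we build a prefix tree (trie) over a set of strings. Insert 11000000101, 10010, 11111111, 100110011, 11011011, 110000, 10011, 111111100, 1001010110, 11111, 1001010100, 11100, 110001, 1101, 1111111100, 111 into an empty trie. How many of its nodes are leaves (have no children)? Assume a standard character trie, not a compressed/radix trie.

A leaf is a node with no children — equivalently, the end of a word that is not a proper prefix of any other stored word.
Those words: "1001010100", "1001010110", "100110011", "11000000101", "110001", "11011011", "11100", "111111100", "1111111100"
Leaf count: 9

9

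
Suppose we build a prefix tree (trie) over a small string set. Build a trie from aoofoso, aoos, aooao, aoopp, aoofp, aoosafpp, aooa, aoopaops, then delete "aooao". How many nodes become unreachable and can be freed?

1

Walk "aooao" from the leaf back toward the root, removing each node that no remaining word uses.
The suffix "o" (1 node) is used only by "aooao"; "aooa" is itself a stored word, so pruning stops there.
Nodes removed: 1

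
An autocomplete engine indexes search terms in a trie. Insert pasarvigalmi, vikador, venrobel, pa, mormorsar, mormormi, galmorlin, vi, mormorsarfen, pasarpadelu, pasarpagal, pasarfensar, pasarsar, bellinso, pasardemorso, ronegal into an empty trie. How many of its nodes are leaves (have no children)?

13

Leaves are exactly the stored words that no other stored word extends.
Those words: "bellinso", "galmorlin", "mormormi", "mormorsarfen", "pasardemorso", "pasarfensar", "pasarpadelu", "pasarpagal", "pasarsar", "pasarvigalmi", "ronegal", "venrobel", "vikador"
Leaf count: 13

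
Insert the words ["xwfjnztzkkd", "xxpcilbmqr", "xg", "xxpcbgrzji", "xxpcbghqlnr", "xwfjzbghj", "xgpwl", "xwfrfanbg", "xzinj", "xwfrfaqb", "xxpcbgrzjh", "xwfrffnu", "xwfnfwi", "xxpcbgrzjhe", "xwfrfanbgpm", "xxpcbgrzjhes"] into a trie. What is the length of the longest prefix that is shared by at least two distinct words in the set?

11

The deepest shared node is where two words last agree before diverging.
"xxpcbgrzjhe" and "xxpcbgrzjhes" agree on "xxpcbgrzjhe" (11 characters) before diverging; nothing deeper is shared.
Longest shared-prefix length: 11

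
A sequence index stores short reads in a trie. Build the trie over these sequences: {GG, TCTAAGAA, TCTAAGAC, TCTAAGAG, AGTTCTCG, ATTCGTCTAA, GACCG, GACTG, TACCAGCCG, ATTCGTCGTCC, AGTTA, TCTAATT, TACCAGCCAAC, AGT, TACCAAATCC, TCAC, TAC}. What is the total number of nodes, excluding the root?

60

Insert word by word; a character creates a node only if that edge doesn't already exist:
  "GG" → 2 new (G, G)
  "TCTAAGAA" → 8 new (T, C, T, A, A, G, A, A)
  "TCTAAGAC" → prefix "TCTAAGA" already present; 1 new (C)
  "TCTAAGAG" → prefix "TCTAAGA" already present; 1 new (G)
  "AGTTCTCG" → 8 new (A, G, T, T, C, T, C, G)
  "ATTCGTCTAA" → prefix "A" already present; 9 new (T, T, C, G, T, C, T, A, A)
  "GACCG" → prefix "G" already present; 4 new (A, C, C, G)
  "GACTG" → prefix "GAC" already present; 2 new (T, G)
  "TACCAGCCG" → prefix "T" already present; 8 new (A, C, C, A, G, C, C, G)
  "ATTCGTCGTCC" → prefix "ATTCGTC" already present; 4 new (G, T, C, C)
  "AGTTA" → prefix "AGTT" already present; 1 new (A)
  "TCTAATT" → prefix "TCTAA" already present; 2 new (T, T)
  "TACCAGCCAAC" → prefix "TACCAGCC" already present; 3 new (A, A, C)
  "AGT" → prefix "AGT" already present; 0 new (none)
  "TACCAAATCC" → prefix "TACCA" already present; 5 new (A, A, T, C, C)
  "TCAC" → prefix "TC" already present; 2 new (A, C)
  "TAC" → prefix "TAC" already present; 0 new (none)
Total nodes = 2 + 8 + 1 + 1 + 8 + 9 + 4 + 2 + 8 + 4 + 1 + 2 + 3 + 0 + 5 + 2 + 0 = 60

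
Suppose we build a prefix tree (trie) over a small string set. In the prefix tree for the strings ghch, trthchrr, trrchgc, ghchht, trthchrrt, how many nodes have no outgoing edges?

3

A leaf is a node with no children — equivalently, the end of a word that is not a proper prefix of any other stored word.
Those words: "ghchht", "trrchgc", "trthchrrt"
Leaf count: 3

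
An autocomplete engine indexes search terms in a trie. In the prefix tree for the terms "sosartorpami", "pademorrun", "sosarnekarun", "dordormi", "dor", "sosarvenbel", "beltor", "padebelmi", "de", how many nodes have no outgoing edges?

8

Leaves are exactly the stored words that no other stored word extends.
Those words: "beltor", "de", "dordormi", "padebelmi", "pademorrun", "sosarnekarun", "sosartorpami", "sosarvenbel"
Leaf count: 8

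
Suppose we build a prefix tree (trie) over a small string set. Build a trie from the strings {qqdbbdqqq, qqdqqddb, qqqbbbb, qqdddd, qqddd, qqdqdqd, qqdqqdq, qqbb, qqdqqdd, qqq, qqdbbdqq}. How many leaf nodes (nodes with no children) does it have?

7

Leaves are exactly the stored words that no other stored word extends.
Those words: "qqbb", "qqdbbdqqq", "qqdddd", "qqdqdqd", "qqdqqddb", "qqdqqdq", "qqqbbbb"
Leaf count: 7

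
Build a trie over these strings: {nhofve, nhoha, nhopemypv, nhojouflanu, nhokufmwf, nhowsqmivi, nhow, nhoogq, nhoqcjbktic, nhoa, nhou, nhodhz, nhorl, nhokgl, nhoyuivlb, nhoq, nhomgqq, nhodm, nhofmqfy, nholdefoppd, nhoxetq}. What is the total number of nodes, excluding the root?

For each word, the new-node count is its length minus the longest prefix already in the trie:
  "nhofve" → 6 new (n, h, o, f, v, e)
  "nhoha" → prefix "nho" already present; 2 new (h, a)
  "nhopemypv" → prefix "nho" already present; 6 new (p, e, m, y, p, v)
  "nhojouflanu" → prefix "nho" already present; 8 new (j, o, u, f, l, a, n, u)
  "nhokufmwf" → prefix "nho" already present; 6 new (k, u, f, m, w, f)
  "nhowsqmivi" → prefix "nho" already present; 7 new (w, s, q, m, i, v, i)
  "nhow" → prefix "nhow" already present; 0 new (none)
  "nhoogq" → prefix "nho" already present; 3 new (o, g, q)
  "nhoqcjbktic" → prefix "nho" already present; 8 new (q, c, j, b, k, t, i, c)
  "nhoa" → prefix "nho" already present; 1 new (a)
  "nhou" → prefix "nho" already present; 1 new (u)
  "nhodhz" → prefix "nho" already present; 3 new (d, h, z)
  "nhorl" → prefix "nho" already present; 2 new (r, l)
  "nhokgl" → prefix "nhok" already present; 2 new (g, l)
  "nhoyuivlb" → prefix "nho" already present; 6 new (y, u, i, v, l, b)
  "nhoq" → prefix "nhoq" already present; 0 new (none)
  "nhomgqq" → prefix "nho" already present; 4 new (m, g, q, q)
  "nhodm" → prefix "nhod" already present; 1 new (m)
  "nhofmqfy" → prefix "nhof" already present; 4 new (m, q, f, y)
  "nholdefoppd" → prefix "nho" already present; 8 new (l, d, e, f, o, p, p, d)
  "nhoxetq" → prefix "nho" already present; 4 new (x, e, t, q)
Total nodes = 6 + 2 + 6 + 8 + 6 + 7 + 0 + 3 + 8 + 1 + 1 + 3 + 2 + 2 + 6 + 0 + 4 + 1 + 4 + 8 + 4 = 82

82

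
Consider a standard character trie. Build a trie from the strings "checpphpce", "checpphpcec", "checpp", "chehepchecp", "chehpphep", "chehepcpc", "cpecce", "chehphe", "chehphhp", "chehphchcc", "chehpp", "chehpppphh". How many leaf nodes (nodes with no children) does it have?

9

Leaves are exactly the stored words that no other stored word extends.
Those words: "checpphpcec", "chehepchecp", "chehepcpc", "chehphchcc", "chehphe", "chehphhp", "chehpphep", "chehpppphh", "cpecce"
Leaf count: 9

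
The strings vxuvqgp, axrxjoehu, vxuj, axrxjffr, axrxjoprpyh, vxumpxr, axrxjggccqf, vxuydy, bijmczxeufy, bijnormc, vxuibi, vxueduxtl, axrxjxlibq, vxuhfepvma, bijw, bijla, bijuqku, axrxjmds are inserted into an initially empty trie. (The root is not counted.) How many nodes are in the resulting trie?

For each word, the new-node count is its length minus the longest prefix already in the trie:
  "vxuvqgp" → 7 new (v, x, u, v, q, g, p)
  "axrxjoehu" → 9 new (a, x, r, x, j, o, e, h, u)
  "vxuj" → prefix "vxu" already present; 1 new (j)
  "axrxjffr" → prefix "axrxj" already present; 3 new (f, f, r)
  "axrxjoprpyh" → prefix "axrxjo" already present; 5 new (p, r, p, y, h)
  "vxumpxr" → prefix "vxu" already present; 4 new (m, p, x, r)
  "axrxjggccqf" → prefix "axrxj" already present; 6 new (g, g, c, c, q, f)
  "vxuydy" → prefix "vxu" already present; 3 new (y, d, y)
  "bijmczxeufy" → 11 new (b, i, j, m, c, z, x, e, u, f, y)
  "bijnormc" → prefix "bij" already present; 5 new (n, o, r, m, c)
  "vxuibi" → prefix "vxu" already present; 3 new (i, b, i)
  "vxueduxtl" → prefix "vxu" already present; 6 new (e, d, u, x, t, l)
  "axrxjxlibq" → prefix "axrxj" already present; 5 new (x, l, i, b, q)
  "vxuhfepvma" → prefix "vxu" already present; 7 new (h, f, e, p, v, m, a)
  "bijw" → prefix "bij" already present; 1 new (w)
  "bijla" → prefix "bij" already present; 2 new (l, a)
  "bijuqku" → prefix "bij" already present; 4 new (u, q, k, u)
  "axrxjmds" → prefix "axrxj" already present; 3 new (m, d, s)
Total nodes = 7 + 9 + 1 + 3 + 5 + 4 + 6 + 3 + 11 + 5 + 3 + 6 + 5 + 7 + 1 + 2 + 4 + 3 = 85

85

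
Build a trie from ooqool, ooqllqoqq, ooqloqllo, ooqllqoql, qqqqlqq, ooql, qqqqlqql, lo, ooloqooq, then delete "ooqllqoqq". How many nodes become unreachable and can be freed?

Walk "ooqllqoqq" from the leaf back toward the root, removing each node that no remaining word uses.
The suffix "q" (1 node) is used only by "ooqllqoqq"; the node for "ooqllqoq" still has the child "l", so pruning stops there.
Nodes removed: 1

1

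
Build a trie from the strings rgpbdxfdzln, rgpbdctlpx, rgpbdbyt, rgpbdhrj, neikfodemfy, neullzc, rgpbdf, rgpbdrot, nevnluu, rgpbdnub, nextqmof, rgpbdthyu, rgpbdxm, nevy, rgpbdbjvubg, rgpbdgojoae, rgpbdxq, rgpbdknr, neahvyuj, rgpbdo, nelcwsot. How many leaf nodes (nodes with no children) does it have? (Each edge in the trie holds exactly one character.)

A leaf is a node with no children — equivalently, the end of a word that is not a proper prefix of any other stored word.
Those words: "neahvyuj", "neikfodemfy", "nelcwsot", "neullzc", "nevnluu", "nevy", "nextqmof", "rgpbdbjvubg", "rgpbdbyt", "rgpbdctlpx", "rgpbdf", "rgpbdgojoae", "rgpbdhrj", "rgpbdknr", "rgpbdnub", "rgpbdo", "rgpbdrot", "rgpbdthyu", "rgpbdxfdzln", "rgpbdxm", "rgpbdxq"
Leaf count: 21

21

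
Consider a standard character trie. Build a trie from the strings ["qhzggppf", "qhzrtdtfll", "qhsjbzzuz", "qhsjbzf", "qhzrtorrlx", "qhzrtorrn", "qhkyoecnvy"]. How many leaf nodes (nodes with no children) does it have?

7

Leaves are exactly the stored words that no other stored word extends.
Those words: "qhkyoecnvy", "qhsjbzf", "qhsjbzzuz", "qhzggppf", "qhzrtdtfll", "qhzrtorrlx", "qhzrtorrn"
Leaf count: 7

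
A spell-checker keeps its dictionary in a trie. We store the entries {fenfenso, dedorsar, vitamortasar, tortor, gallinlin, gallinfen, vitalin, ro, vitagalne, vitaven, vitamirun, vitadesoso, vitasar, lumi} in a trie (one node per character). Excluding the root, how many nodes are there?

76

Count nodes per top-level branch (shared prefixes stored once):
  'd'-branch (dedorsar): 8 nodes
  'f'-branch (fenfenso): 8 nodes
  'g'-branch (gallinfen, gallinlin): 12 nodes
  'l'-branch (lumi): 4 nodes
  'r'-branch (ro): 2 nodes
  't'-branch (tortor): 6 nodes
  'v'-branch (vitadesoso, vitagalne, vitalin, vitamirun, vitamortasar, vitasar, vitaven): 36 nodes
Sum: 76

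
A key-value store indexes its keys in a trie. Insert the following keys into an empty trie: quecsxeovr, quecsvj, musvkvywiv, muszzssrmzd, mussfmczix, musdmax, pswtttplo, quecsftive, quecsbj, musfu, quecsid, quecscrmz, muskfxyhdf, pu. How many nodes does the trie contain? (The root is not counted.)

Insert word by word; a character creates a node only if that edge doesn't already exist:
  "quecsxeovr" → 10 new (q, u, e, c, s, x, e, o, v, r)
  "quecsvj" → prefix "quecs" already present; 2 new (v, j)
  "musvkvywiv" → 10 new (m, u, s, v, k, v, y, w, i, v)
  "muszzssrmzd" → prefix "mus" already present; 8 new (z, z, s, s, r, m, z, d)
  "mussfmczix" → prefix "mus" already present; 7 new (s, f, m, c, z, i, x)
  "musdmax" → prefix "mus" already present; 4 new (d, m, a, x)
  "pswtttplo" → 9 new (p, s, w, t, t, t, p, l, o)
  "quecsftive" → prefix "quecs" already present; 5 new (f, t, i, v, e)
  "quecsbj" → prefix "quecs" already present; 2 new (b, j)
  "musfu" → prefix "mus" already present; 2 new (f, u)
  "quecsid" → prefix "quecs" already present; 2 new (i, d)
  "quecscrmz" → prefix "quecs" already present; 4 new (c, r, m, z)
  "muskfxyhdf" → prefix "mus" already present; 7 new (k, f, x, y, h, d, f)
  "pu" → prefix "p" already present; 1 new (u)
Total nodes = 10 + 2 + 10 + 8 + 7 + 4 + 9 + 5 + 2 + 2 + 2 + 4 + 7 + 1 = 73

73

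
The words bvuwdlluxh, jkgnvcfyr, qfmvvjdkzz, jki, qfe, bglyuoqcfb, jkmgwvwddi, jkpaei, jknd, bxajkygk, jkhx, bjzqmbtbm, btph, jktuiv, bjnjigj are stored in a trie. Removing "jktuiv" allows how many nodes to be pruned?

Walk "jktuiv" from the leaf back toward the root, removing each node that no remaining word uses.
The suffix "tuiv" (4 nodes) is used only by "jktuiv"; the node for "jk" still has the child "g", so pruning stops there.
Nodes removed: 4

4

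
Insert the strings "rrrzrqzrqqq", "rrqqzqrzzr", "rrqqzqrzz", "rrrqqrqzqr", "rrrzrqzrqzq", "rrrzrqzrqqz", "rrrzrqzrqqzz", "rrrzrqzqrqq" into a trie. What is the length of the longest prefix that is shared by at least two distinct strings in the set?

The deepest shared node is where two words last agree before diverging.
e.g. "rrrzrqzrqqz" and "rrrzrqzrqqzz" share the prefix "rrrzrqzrqqz" of length 11; no pair shares a longer one.
Longest shared-prefix length: 11

11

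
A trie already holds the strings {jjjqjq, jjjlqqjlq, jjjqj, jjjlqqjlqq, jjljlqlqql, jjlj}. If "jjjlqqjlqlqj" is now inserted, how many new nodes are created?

Walking "jjjlqqjlqlqj" from the root, the first 9 characters ("jjjlqqjlq") follow existing edges; "l" is the first miss.
Each of the 3 remaining characters creates one node.

3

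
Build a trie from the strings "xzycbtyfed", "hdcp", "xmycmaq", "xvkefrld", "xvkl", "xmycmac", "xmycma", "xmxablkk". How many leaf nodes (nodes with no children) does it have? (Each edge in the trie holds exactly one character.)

7

A leaf is a node with no children — equivalently, the end of a word that is not a proper prefix of any other stored word.
Those words: "hdcp", "xmxablkk", "xmycmac", "xmycmaq", "xvkefrld", "xvkl", "xzycbtyfed"
Leaf count: 7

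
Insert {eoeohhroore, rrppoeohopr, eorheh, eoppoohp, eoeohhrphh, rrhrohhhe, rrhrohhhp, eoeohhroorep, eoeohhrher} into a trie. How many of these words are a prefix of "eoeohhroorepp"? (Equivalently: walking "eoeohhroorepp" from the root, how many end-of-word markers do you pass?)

2

Check each prefix of "eoeohhroorepp" against the stored set — each match is an end-marker on the path.
Prefixes of the query that are stored words: "eoeohhroore", "eoeohhroorep"
Count: 2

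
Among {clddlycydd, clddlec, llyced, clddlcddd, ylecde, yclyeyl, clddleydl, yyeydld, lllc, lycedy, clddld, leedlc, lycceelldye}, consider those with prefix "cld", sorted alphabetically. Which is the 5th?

Filter for "cld…" and sort: "clddlcddd", "clddld", "clddlec", "clddleydl", "clddlycydd"
The 5th is clddlycydd.

clddlycydd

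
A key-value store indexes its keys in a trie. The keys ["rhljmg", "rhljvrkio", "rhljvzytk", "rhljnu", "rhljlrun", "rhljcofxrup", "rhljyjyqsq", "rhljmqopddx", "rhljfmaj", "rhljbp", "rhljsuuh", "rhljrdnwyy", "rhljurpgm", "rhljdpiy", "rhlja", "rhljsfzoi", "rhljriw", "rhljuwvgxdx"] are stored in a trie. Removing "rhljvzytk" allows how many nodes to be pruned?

4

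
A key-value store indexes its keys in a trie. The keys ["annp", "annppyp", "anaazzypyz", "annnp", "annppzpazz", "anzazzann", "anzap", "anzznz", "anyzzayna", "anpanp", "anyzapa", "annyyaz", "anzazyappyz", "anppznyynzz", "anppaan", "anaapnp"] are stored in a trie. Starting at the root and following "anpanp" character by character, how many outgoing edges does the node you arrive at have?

0

Walk "anpanp" from the root, arriving at one node.
No stored string extends past "anpanp".
That node has 0 child edges.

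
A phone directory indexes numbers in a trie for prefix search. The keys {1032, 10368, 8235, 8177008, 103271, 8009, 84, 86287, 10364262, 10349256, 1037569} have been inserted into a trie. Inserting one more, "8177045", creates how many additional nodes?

2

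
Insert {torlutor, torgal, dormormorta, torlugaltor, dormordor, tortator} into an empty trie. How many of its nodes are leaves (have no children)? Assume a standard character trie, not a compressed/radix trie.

A leaf is a node with no children — equivalently, the end of a word that is not a proper prefix of any other stored word.
Those words: "dormordor", "dormormorta", "torgal", "torlugaltor", "torlutor", "tortator"
Leaf count: 6

6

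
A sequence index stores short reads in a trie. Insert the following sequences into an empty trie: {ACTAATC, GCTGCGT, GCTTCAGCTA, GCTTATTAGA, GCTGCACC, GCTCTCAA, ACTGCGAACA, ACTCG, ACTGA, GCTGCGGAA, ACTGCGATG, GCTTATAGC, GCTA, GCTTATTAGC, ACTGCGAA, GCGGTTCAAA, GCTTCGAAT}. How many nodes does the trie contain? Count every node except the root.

67

For each word, the new-node count is its length minus the longest prefix already in the trie:
  "ACTAATC" → 7 new (A, C, T, A, A, T, C)
  "GCTGCGT" → 7 new (G, C, T, G, C, G, T)
  "GCTTCAGCTA" → prefix "GCT" already present; 7 new (T, C, A, G, C, T, A)
  "GCTTATTAGA" → prefix "GCTT" already present; 6 new (A, T, T, A, G, A)
  "GCTGCACC" → prefix "GCTGC" already present; 3 new (A, C, C)
  "GCTCTCAA" → prefix "GCT" already present; 5 new (C, T, C, A, A)
  "ACTGCGAACA" → prefix "ACT" already present; 7 new (G, C, G, A, A, C, A)
  "ACTCG" → prefix "ACT" already present; 2 new (C, G)
  "ACTGA" → prefix "ACTG" already present; 1 new (A)
  "GCTGCGGAA" → prefix "GCTGCG" already present; 3 new (G, A, A)
  "ACTGCGATG" → prefix "ACTGCGA" already present; 2 new (T, G)
  "GCTTATAGC" → prefix "GCTTAT" already present; 3 new (A, G, C)
  "GCTA" → prefix "GCT" already present; 1 new (A)
  "GCTTATTAGC" → prefix "GCTTATTAG" already present; 1 new (C)
  "ACTGCGAA" → prefix "ACTGCGAA" already present; 0 new (none)
  "GCGGTTCAAA" → prefix "GC" already present; 8 new (G, G, T, T, C, A, A, A)
  "GCTTCGAAT" → prefix "GCTTC" already present; 4 new (G, A, A, T)
Total nodes = 7 + 7 + 7 + 6 + 3 + 5 + 7 + 2 + 1 + 3 + 2 + 3 + 1 + 1 + 0 + 8 + 4 = 67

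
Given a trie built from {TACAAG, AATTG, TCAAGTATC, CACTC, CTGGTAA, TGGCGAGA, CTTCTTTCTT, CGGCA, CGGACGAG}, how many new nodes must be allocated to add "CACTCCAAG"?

Walking "CACTCCAAG" from the root, the first 5 characters ("CACTC") follow existing edges; "C" is the first miss.
New nodes needed: |"CACTCCAAG"| − 5 = 9 − 5 = 4.

4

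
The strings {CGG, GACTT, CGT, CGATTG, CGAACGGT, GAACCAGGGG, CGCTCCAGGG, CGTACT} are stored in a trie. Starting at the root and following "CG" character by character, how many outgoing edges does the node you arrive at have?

4

Follow the path "CG" to its node, then look at its outgoing edges.
Distinct next characters after "CG": A, C, G, T.
That node has 4 child edges.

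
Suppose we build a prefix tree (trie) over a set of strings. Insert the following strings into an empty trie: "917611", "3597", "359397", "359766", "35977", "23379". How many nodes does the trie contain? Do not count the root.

Trie structure (* marks end of a word):
(root)
├─ 2
│  └─ 3
│     └─ 3
│        └─ 7
│           └─ 9 *
├─ 3
│  └─ 5
│     └─ 9
│        ├─ 3
│        │  └─ 9
│        │     └─ 7 *
│        └─ 7 *
│           ├─ 6
│           │  └─ 6 *
│           └─ 7 *
└─ 9
   └─ 1
      └─ 7
         └─ 6
            └─ 1
               └─ 1 *
Counting every labelled node above: 21.

21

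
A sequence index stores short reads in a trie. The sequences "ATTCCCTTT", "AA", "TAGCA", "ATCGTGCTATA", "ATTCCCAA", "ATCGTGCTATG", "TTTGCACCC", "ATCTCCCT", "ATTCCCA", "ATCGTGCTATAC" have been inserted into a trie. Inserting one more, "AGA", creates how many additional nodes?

Walking "AGA" from the root, the first 1 characters ("A") follow existing edges; "G" is the first miss.
Each of the 2 remaining characters creates one node.

2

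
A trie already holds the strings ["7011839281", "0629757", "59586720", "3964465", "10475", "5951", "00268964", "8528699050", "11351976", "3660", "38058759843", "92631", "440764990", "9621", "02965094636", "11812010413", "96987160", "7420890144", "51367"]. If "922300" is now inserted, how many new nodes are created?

"92" is already a path in the trie; the remaining "2300" must be added.
New nodes needed: |"922300"| − 2 = 6 − 2 = 4.

4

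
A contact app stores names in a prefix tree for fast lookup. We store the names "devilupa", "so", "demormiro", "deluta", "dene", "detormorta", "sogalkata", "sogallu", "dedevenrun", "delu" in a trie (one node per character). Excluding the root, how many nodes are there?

48

Count nodes per top-level branch (shared prefixes stored once):
  'd'-branch (dedevenrun, delu, deluta, demormiro, dene, detormorta, devilupa): 37 nodes
  's'-branch (so, sogalkata, sogallu): 11 nodes
Sum: 48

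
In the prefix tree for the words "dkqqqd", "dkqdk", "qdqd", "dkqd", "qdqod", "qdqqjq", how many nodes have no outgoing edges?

5

A leaf is a node with no children — equivalently, the end of a word that is not a proper prefix of any other stored word.
Those words: "dkqdk", "dkqqqd", "qdqd", "qdqod", "qdqqjq"
Leaf count: 5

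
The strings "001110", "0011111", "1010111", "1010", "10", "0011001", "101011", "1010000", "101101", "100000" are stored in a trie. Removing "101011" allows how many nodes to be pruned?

0

After clearing the end-marker at "101011", prune upward until reaching a node still needed by another word.
Every node on "101011" is still needed (e.g. by "1010111"), so nothing is freed.
Nodes removed: 0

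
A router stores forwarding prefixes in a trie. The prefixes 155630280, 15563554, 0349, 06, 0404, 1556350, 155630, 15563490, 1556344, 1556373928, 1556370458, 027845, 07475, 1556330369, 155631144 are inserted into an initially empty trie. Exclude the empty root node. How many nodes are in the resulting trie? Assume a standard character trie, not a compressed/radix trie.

52

Trace insertions, counting only characters that open a new branch:
  "155630280" → 9 new (1, 5, 5, 6, 3, 0, 2, 8, 0)
  "15563554" → prefix "15563" already present; 3 new (5, 5, 4)
  "0349" → 4 new (0, 3, 4, 9)
  "06" → prefix "0" already present; 1 new (6)
  "0404" → prefix "0" already present; 3 new (4, 0, 4)
  "1556350" → prefix "155635" already present; 1 new (0)
  "155630" → prefix "155630" already present; 0 new (none)
  "15563490" → prefix "15563" already present; 3 new (4, 9, 0)
  "1556344" → prefix "155634" already present; 1 new (4)
  "1556373928" → prefix "15563" already present; 5 new (7, 3, 9, 2, 8)
  "1556370458" → prefix "155637" already present; 4 new (0, 4, 5, 8)
  "027845" → prefix "0" already present; 5 new (2, 7, 8, 4, 5)
  "07475" → prefix "0" already present; 4 new (7, 4, 7, 5)
  "1556330369" → prefix "15563" already present; 5 new (3, 0, 3, 6, 9)
  "155631144" → prefix "15563" already present; 4 new (1, 1, 4, 4)
Total nodes = 9 + 3 + 4 + 1 + 3 + 1 + 0 + 3 + 1 + 5 + 4 + 5 + 4 + 5 + 4 = 52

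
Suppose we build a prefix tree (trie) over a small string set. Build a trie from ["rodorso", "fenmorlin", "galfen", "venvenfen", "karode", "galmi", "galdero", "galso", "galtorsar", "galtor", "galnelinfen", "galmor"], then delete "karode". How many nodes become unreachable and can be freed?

6

After clearing the end-marker at "karode", prune upward until reaching a node still needed by another word.
No other word shares any prefix with "karode", so all 6 of its nodes go.
Nodes removed: 6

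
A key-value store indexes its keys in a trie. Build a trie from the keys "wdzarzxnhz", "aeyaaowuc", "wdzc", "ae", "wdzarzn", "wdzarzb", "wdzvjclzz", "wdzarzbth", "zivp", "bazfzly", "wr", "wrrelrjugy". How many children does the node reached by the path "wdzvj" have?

1

Walk "wdzvj" from the root, arriving at one node.
Characters that immediately follow "wdzvj" among the stored strings: {c}.
That node has 1 child edge.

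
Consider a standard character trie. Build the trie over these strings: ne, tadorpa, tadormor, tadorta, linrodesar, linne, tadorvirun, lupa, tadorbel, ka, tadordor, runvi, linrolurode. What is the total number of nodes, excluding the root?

Insert word by word; a character creates a node only if that edge doesn't already exist:
  "ne" → 2 new (n, e)
  "tadorpa" → 7 new (t, a, d, o, r, p, a)
  "tadormor" → prefix "tador" already present; 3 new (m, o, r)
  "tadorta" → prefix "tador" already present; 2 new (t, a)
  "linrodesar" → 10 new (l, i, n, r, o, d, e, s, a, r)
  "linne" → prefix "lin" already present; 2 new (n, e)
  "tadorvirun" → prefix "tador" already present; 5 new (v, i, r, u, n)
  "lupa" → prefix "l" already present; 3 new (u, p, a)
  "tadorbel" → prefix "tador" already present; 3 new (b, e, l)
  "ka" → 2 new (k, a)
  "tadordor" → prefix "tador" already present; 3 new (d, o, r)
  "runvi" → 5 new (r, u, n, v, i)
  "linrolurode" → prefix "linro" already present; 6 new (l, u, r, o, d, e)
Total nodes = 2 + 7 + 3 + 2 + 10 + 2 + 5 + 3 + 3 + 2 + 3 + 5 + 6 = 53

53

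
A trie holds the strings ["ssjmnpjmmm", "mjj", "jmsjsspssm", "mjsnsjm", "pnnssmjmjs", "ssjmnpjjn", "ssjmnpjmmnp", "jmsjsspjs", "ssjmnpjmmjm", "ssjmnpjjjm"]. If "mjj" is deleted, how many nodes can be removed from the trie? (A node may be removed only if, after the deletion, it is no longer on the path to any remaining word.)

A node on "mjj"'s path can go only if nothing else ends at it or branches off below it.
The suffix "j" (1 node) is used only by "mjj"; the node for "mj" still has the child "s", so pruning stops there.
Nodes removed: 1

1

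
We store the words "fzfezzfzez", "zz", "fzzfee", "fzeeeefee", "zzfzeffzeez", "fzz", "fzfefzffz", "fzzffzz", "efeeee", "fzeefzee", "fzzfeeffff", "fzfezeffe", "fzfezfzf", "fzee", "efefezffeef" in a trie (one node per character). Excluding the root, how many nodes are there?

69

Count nodes per top-level branch (shared prefixes stored once):
  'e'-branch (efeeee, efefezffeef): 14 nodes
  'f'-branch (fzee, fzeeeefee, fzeefzee, fzfefzffz, fzfezeffe, fzfezfzf, fzfezzfzez, fzz, fzzfee, fzzfeeffff, fzzffzz): 44 nodes
  'z'-branch (zz, zzfzeffzeez): 11 nodes
Sum: 69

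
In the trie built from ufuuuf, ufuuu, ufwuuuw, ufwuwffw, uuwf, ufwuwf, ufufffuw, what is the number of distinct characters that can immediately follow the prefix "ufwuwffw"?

Walk "ufwuwffw" from the root, arriving at one node.
No stored string extends past "ufwuwffw".
That node has 0 child edges.

0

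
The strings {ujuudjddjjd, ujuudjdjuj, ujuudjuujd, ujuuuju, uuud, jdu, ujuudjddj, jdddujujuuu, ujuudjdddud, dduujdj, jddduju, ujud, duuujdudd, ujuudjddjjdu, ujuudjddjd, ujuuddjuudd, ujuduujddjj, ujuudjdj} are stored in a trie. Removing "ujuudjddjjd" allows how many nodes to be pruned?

0

After clearing the end-marker at "ujuudjddjjd", prune upward until reaching a node still needed by another word.
Every node on "ujuudjddjjd" is still needed (e.g. by "ujuudjddjjdu"), so nothing is freed.
Nodes removed: 0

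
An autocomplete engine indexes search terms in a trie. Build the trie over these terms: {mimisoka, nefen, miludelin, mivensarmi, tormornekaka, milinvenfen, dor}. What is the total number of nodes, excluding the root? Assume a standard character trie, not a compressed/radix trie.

51

Count nodes per top-level branch (shared prefixes stored once):
  'd'-branch (dor): 3 nodes
  'm'-branch (milinvenfen, miludelin, mimisoka, mivensarmi): 31 nodes
  'n'-branch (nefen): 5 nodes
  't'-branch (tormornekaka): 12 nodes
Sum: 51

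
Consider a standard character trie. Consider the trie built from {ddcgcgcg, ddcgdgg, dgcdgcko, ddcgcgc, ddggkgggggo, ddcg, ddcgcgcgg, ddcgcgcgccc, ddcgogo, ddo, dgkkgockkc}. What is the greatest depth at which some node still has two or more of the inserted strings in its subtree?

8

Equivalently: take the maximum, over all pairs, of their longest common prefix length.
e.g. "ddcgcgcg" and "ddcgcgcgccc" share the prefix "ddcgcgcg" of length 8; no pair shares a longer one.
Longest shared-prefix length: 8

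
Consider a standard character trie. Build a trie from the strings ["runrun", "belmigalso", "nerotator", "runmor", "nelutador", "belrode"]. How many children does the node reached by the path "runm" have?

1

Walk "runm" from the root, arriving at one node.
Distinct next characters after "runm": o.
That node has 1 child edge.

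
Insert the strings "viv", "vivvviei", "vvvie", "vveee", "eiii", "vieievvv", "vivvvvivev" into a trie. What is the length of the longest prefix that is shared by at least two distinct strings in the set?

5

The deepest shared node is where two words last agree before diverging.
"vivvviei" and "vivvvvivev" agree on "vivvv" (5 characters) before diverging; nothing deeper is shared.
Longest shared-prefix length: 5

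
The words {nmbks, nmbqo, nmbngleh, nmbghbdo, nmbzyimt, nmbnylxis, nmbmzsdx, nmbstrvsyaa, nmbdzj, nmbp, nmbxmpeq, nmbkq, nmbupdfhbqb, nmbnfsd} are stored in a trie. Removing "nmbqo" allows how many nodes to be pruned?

Walk "nmbqo" from the leaf back toward the root, removing each node that no remaining word uses.
The suffix "qo" (2 nodes) is used only by "nmbqo"; the node for "nmb" still has the child "k", so pruning stops there.
Nodes removed: 2

2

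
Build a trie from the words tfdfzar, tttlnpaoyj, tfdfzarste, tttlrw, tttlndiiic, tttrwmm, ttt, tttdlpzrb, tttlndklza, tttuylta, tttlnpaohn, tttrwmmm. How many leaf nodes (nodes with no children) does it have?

Leaves are exactly the stored words that no other stored word extends.
Those words: "tfdfzarste", "tttdlpzrb", "tttlndiiic", "tttlndklza", "tttlnpaohn", "tttlnpaoyj", "tttlrw", "tttrwmmm", "tttuylta"
Leaf count: 9

9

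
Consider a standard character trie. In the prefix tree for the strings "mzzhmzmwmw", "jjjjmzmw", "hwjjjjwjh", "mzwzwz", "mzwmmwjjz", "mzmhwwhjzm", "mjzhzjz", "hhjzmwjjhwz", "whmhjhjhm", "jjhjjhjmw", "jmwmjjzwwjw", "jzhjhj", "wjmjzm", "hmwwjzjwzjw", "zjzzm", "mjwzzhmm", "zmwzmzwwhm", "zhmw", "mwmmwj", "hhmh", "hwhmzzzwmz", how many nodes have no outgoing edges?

21

A leaf is a node with no children — equivalently, the end of a word that is not a proper prefix of any other stored word.
Those words: "hhjzmwjjhwz", "hhmh", "hmwwjzjwzjw", "hwhmzzzwmz", "hwjjjjwjh", "jjhjjhjmw", "jjjjmzmw", "jmwmjjzwwjw", "jzhjhj", "mjwzzhmm", "mjzhzjz", "mwmmwj", "mzmhwwhjzm", "mzwmmwjjz", "mzwzwz", "mzzhmzmwmw", "whmhjhjhm", "wjmjzm", "zhmw", "zjzzm", "zmwzmzwwhm"
Leaf count: 21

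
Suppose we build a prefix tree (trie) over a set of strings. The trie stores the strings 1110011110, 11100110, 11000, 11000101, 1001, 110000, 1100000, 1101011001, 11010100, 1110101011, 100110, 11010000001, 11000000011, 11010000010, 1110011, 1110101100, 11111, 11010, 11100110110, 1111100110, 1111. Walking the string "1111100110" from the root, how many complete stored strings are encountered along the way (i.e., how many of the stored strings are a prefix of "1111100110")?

Walk "1111100110" from the root; an end-of-word marker is hit whenever a stored word is a prefix of "1111100110".
Prefixes of the query that are stored words: "1111", "11111", "1111100110"
Count: 3

3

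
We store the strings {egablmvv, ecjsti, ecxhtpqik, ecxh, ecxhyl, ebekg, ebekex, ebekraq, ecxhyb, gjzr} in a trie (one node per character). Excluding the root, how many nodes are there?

36

For each word, the new-node count is its length minus the longest prefix already in the trie:
  "egablmvv" → 8 new (e, g, a, b, l, m, v, v)
  "ecjsti" → prefix "e" already present; 5 new (c, j, s, t, i)
  "ecxhtpqik" → prefix "ec" already present; 7 new (x, h, t, p, q, i, k)
  "ecxh" → prefix "ecxh" already present; 0 new (none)
  "ecxhyl" → prefix "ecxh" already present; 2 new (y, l)
  "ebekg" → prefix "e" already present; 4 new (b, e, k, g)
  "ebekex" → prefix "ebek" already present; 2 new (e, x)
  "ebekraq" → prefix "ebek" already present; 3 new (r, a, q)
  "ecxhyb" → prefix "ecxhy" already present; 1 new (b)
  "gjzr" → 4 new (g, j, z, r)
Total nodes = 8 + 5 + 7 + 0 + 2 + 4 + 2 + 3 + 1 + 4 = 36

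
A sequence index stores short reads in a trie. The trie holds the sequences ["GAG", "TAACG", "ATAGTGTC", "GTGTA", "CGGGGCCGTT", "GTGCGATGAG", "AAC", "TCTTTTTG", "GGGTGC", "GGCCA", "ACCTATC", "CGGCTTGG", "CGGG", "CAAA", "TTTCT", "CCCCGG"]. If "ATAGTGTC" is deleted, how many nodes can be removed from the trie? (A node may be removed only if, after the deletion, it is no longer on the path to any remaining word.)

7

Walk "ATAGTGTC" from the leaf back toward the root, removing each node that no remaining word uses.
The suffix "TAGTGTC" (7 nodes) is used only by "ATAGTGTC"; the node for "A" still has the child "A", so pruning stops there.
Nodes removed: 7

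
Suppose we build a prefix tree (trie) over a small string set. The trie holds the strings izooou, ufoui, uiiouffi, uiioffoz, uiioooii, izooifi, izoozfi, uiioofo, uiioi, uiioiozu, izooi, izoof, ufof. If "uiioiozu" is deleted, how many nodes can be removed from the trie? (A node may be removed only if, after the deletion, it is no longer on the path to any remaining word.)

After clearing the end-marker at "uiioiozu", prune upward until reaching a node still needed by another word.
The suffix "ozu" (3 nodes) is used only by "uiioiozu"; "uiioi" is itself a stored word, so pruning stops there.
Nodes removed: 3

3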